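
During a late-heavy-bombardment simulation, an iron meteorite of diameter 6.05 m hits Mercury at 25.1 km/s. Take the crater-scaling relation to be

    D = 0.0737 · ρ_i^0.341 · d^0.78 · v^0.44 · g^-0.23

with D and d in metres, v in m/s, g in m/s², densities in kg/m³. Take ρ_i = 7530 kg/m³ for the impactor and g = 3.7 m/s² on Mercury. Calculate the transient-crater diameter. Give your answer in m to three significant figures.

In SI units: v = 25100 m/s.
ρ_i^0.341 = 7530^0.341 = 20.99
d^0.78 = 6.05^0.78 = 4.072
v^0.44 = 25100^0.44 = 86.27
g^-0.23 = 3.7^-0.23 = 0.7401
D = 0.0737 × 20.99 × 4.072 × 86.27 × 0.7401 = 402.2 m

D ≈ 402 m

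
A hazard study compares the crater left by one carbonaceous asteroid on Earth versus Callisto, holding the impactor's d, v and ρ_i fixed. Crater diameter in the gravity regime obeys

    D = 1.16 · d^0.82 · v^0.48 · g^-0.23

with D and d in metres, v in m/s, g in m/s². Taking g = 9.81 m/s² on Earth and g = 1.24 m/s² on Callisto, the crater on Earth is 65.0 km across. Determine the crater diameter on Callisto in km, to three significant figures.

D ≈ 105 km

All impactor-dependent factors cancel in the ratio, leaving D_Callisto/D_Earth = (g_Callisto/g_Earth)^-0.23.
(1.24/9.81)^-0.23 = 0.1264^-0.23 = 1.609
D_Callisto = 1.609 × 65.0 km = 105 km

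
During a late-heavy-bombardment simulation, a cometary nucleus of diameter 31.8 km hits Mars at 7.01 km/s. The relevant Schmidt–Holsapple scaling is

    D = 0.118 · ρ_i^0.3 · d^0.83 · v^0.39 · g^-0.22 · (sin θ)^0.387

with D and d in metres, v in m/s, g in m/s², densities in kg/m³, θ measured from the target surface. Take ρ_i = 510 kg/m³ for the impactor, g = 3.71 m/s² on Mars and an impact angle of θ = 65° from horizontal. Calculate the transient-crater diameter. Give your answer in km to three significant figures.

D ≈ 95.3 km

In SI units: d = 31800 m, v = 7010 m/s.
ρ_i^0.3 = 510^0.3 = 6.490
d^0.83 = 31800^0.83 = 5458
v^0.39 = 7010^0.39 = 31.61
g^-0.22 = 3.71^-0.22 = 0.7494
(sin 65°)^0.387 = 0.9063^0.387 = 0.9626
D = 0.118 × 6.490 × 5458 × 31.61 × 0.7494 × 0.9626 = 95311 m
   = 95.31 km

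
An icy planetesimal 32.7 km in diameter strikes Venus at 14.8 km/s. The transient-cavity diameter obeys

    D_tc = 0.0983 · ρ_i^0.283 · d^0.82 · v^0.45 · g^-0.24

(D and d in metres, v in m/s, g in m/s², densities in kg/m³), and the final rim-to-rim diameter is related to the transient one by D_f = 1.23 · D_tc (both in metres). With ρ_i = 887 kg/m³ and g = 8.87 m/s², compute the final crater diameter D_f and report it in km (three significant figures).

D_f ≈ 185 km

In SI: d = 32700 m, v = 14800 m/s.
ρ_i^0.283 = 887^0.283 = 6.828
d^0.82 = 32700^0.82 = 5034
v^0.45 = 14800^0.45 = 75.27
g^-0.24 = 8.87^-0.24 = 0.5922
D_tc = 0.0983 × 6.828 × 5034 × 75.27 × 0.5922 = 1.506 × 10^5 m
D_f = 1.23 × 1.506 × 10^5 = 1.852 × 10^5 m
     = 185.2 km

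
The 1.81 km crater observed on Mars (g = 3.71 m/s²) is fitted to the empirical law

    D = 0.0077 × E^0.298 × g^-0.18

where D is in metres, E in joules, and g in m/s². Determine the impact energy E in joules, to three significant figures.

E ≈ 2.33 × 10^18 J

Rearranging: E = [D / (0.0077 · g^-0.18)]^(1/0.298).
D = 1810 m.
g^-0.18 = 3.71^-0.18 = 0.7898
D / (0.0077 × 0.7898) = 1810 / (6.081 × 10^-3) = 2.976 × 10^5
E = (2.976 × 10^5)^3.3557 = 2.333 × 10^18 J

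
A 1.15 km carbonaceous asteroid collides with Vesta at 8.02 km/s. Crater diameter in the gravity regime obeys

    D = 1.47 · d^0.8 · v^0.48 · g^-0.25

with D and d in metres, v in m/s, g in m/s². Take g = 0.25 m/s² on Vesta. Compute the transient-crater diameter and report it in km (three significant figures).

In SI units: d = 1150 m, v = 8020 m/s.
d^0.8 = 1150^0.8 = 280.9
v^0.48 = 8020^0.48 = 74.82
g^-0.25 = 0.25^-0.25 = 1.414
D = 1.47 × 280.9 × 74.82 × 1.414 = 43685 m
   = 43.69 km

D ≈ 43.7 km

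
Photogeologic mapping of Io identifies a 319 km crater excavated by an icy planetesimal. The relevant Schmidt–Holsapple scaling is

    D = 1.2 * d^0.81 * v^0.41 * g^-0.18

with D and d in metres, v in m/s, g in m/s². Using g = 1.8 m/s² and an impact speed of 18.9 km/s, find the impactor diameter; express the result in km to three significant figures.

Rearranging for d: d = [D / (1.2 · 18900^0.41 · 1.8^-0.18)]^(1/0.81).
D = 319000 m.
18900^0.41 = 56.67
1.8^-0.18 = 0.8996
Denominator = 1.2 × 56.67 × 0.8996 = 61.18
D / 61.18 = 319000 / 61.18 = 5214
d = 5214^(1/0.81) = 5214^1.2346 = 38835 m

d ≈ 38.8 km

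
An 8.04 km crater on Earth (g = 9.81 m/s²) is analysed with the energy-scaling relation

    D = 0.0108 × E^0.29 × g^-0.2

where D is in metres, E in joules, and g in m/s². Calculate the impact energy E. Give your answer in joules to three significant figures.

E ≈ 8.54 × 10^20 J

Rearranging: E = [D / (0.0108 · g^-0.2)]^(1/0.29).
D = 8040 m.
g^-0.2 = 9.81^-0.2 = 0.6334
D / (0.0108 × 0.6334) = 8040 / (6.841 × 10^-3) = 1.175 × 10^6
E = (1.175 × 10^6)^3.4483 = 8.537 × 10^20 J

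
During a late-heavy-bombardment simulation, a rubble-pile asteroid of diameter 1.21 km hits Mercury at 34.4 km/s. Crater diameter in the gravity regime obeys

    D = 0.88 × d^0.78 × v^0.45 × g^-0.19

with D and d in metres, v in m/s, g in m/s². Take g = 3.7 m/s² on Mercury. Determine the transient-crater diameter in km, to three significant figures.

D ≈ 19.2 km

In SI units: d = 1210 m, v = 34400 m/s.
d^0.78 = 1210^0.78 = 253.8
v^0.45 = 34400^0.45 = 110.0
g^-0.19 = 3.7^-0.19 = 0.7799
D = 0.88 × 253.8 × 110.0 × 0.7799 = 19160 m
   = 19.16 km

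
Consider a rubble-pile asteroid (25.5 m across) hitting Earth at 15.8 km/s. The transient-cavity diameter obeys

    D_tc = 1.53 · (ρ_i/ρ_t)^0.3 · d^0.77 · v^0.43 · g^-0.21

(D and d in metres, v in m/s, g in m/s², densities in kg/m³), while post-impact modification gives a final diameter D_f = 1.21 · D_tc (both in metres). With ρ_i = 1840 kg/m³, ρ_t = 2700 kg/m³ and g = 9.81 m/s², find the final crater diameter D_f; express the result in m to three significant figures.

v = 15800 m/s.
(ρ_i/ρ_t)^0.3 = (1840/2700)^0.3 = 0.8913
d^0.77 = 25.5^0.77 = 12.11
v^0.43 = 15800^0.43 = 63.89
g^-0.21 = 9.81^-0.21 = 0.6191
D_tc = 1.53 × 0.8913 × 12.11 × 63.89 × 0.6191 = 653.2 m
D_f = 1.21 × 653.2 = 790.4 m

D_f ≈ 790 m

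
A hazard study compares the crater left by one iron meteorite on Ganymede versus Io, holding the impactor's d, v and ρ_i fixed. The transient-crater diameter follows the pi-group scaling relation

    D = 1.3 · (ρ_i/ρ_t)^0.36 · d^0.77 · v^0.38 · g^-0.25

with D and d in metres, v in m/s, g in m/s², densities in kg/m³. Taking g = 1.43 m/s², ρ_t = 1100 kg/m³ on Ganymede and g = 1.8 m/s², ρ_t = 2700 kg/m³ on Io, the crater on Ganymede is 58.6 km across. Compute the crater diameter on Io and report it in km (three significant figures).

The impactor-only factors (d, v, ρ_i) cancel in the ratio, leaving D_Io/D_Ganymede = (g_Io/g_Ganymede)^-0.25 · (ρ_t,Ganymede/ρ_t,Io)^0.36.
(1.8/1.43)^-0.25 = 1.259^-0.25 = 0.9440
(1100/2700)^0.36 = 0.4074^0.36 = 0.7238
Ratio = 0.9440 × 0.7238 = 0.6833
D_Io = 0.6833 × 58.6 km = 40.0 km

D ≈ 40.0 km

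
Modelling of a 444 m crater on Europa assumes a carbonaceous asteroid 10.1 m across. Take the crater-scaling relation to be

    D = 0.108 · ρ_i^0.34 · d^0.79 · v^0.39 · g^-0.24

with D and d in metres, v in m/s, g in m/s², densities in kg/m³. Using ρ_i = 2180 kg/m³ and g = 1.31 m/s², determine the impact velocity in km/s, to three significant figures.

Rearranging for v: v = [D / (0.108 · 2180^0.34 · 10.1^0.79 · 1.31^-0.24)]^(1/0.39).
2180^0.34 = 13.65
10.1^0.79 = 6.215
1.31^-0.24 = 0.9372
Denominator = 0.108 × 13.65 × 6.215 × 0.9372 = 8.587
D / 8.587 = 444 / 8.587 = 51.71
v = 51.71^(1/0.39) = 51.71^2.5641 = 24761 m/s

v ≈ 24.8 km/s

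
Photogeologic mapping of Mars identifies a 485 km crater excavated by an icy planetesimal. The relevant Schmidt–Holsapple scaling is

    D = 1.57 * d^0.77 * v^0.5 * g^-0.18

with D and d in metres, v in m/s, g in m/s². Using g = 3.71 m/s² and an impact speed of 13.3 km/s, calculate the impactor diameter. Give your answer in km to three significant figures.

d ≈ 38.5 km

Rearranging for d: d = [D / (1.57 · 13300^0.5 · 3.71^-0.18)]^(1/0.77).
D = 485000 m.
13300^0.5 = 115.3
3.71^-0.18 = 0.7898
Denominator = 1.57 × 115.3 × 0.7898 = 143.0
D / 143.0 = 485000 / 143.0 = 3392
d = 3392^(1/0.77) = 3392^1.2987 = 38459 m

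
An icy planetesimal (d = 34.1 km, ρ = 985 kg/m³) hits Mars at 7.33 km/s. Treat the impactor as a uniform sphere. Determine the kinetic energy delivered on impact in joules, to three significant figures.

E ≈ 5.49 × 10^23 J

d = 34100 m; v = 7330 m/s.
Mass m = (π/6) ρ d³ = (π/6) × 985 × (34100)³ = 2.045 × 10^16 kg
E = ½ m v² = 0.5 × 2.045 × 10^16 × (7330)² = 5.494 × 10^23 J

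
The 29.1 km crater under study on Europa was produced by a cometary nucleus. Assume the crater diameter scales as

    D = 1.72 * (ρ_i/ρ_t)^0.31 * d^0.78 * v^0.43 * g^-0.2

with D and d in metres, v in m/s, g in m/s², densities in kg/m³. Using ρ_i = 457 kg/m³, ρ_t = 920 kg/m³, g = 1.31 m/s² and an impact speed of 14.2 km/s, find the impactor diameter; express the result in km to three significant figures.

d ≈ 1.92 km

Rearranging for d: d = [D / (1.72 · (457/920)^0.31 · 14200^0.43 · 1.31^-0.2)]^(1/0.78).
D = 29100 m.
(457/920)^0.31 = 0.8050
14200^0.43 = 61.02
1.31^-0.2 = 0.9474
Denominator = 1.72 × 0.8050 × 61.02 × 0.9474 = 80.04
D / 80.04 = 29100 / 80.04 = 363.6
d = 363.6^(1/0.78) = 363.6^1.2821 = 1919 m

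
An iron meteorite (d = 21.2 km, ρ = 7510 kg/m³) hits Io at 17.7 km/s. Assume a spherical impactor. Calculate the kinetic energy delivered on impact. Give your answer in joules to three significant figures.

E ≈ 5.87 × 10^24 J

d = 21200 m; v = 17700 m/s.
Mass m = (π/6) ρ d³ = (π/6) × 7510 × (21200)³ = 3.747 × 10^16 kg
E = ½ m v² = 0.5 × 3.747 × 10^16 × (17700)² = 5.869 × 10^24 J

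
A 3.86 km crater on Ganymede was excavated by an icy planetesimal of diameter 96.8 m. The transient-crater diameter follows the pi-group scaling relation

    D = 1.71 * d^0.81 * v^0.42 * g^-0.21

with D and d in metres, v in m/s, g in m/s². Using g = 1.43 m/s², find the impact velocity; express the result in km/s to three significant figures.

v ≈ 17.1 km/s

Rearranging for v: v = [D / (1.71 · 96.8^0.81 · 1.43^-0.21)]^(1/0.42).
D = 3860 m.
96.8^0.81 = 40.60
1.43^-0.21 = 0.9276
Denominator = 1.71 × 40.60 × 0.9276 = 64.40
D / 64.40 = 3860 / 64.40 = 59.94
v = 59.94^(1/0.42) = 59.94^2.381 = 17090 m/s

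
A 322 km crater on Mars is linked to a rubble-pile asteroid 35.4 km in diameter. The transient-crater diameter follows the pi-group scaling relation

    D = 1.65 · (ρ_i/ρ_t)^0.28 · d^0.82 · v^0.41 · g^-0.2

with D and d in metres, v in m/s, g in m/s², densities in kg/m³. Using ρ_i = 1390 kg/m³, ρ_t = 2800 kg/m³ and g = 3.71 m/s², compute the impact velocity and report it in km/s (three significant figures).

v ≈ 19.5 km/s

Rearranging for v: v = [D / (1.65 · (1390/2800)^0.28 · 35400^0.82 · 3.71^-0.2)]^(1/0.41).
D = 322000 m.
(1390/2800)^0.28 = 0.8219
35400^0.82 = 5373
3.71^-0.2 = 0.7694
Denominator = 1.65 × 0.8219 × 5373 × 0.7694 = 5606
D / 5606 = 322000 / 5606 = 57.44
v = 57.44^(1/0.41) = 57.44^2.439 = 19531 m/s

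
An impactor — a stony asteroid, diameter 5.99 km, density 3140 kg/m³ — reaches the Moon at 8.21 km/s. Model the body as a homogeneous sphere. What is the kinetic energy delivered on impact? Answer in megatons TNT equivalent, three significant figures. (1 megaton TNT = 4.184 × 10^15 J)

d = 5990 m; v = 8210 m/s.
Mass m = (π/6) ρ d³ = (π/6) × 3140 × (5990)³ = 3.534 × 10^14 kg
E = ½ m v² = 0.5 × 3.534 × 10^14 × (8210)² = 1.191 × 10^22 J
   = 1.191 × 10^22 / 4.184×10^15 = 2.847 × 10^6 Mt

E ≈ 2.85 × 10^6 Mt TNT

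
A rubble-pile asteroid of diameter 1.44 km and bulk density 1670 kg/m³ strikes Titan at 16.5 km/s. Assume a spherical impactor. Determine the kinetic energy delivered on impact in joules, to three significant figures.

d = 1440 m; v = 16500 m/s.
Mass m = (π/6) ρ d³ = (π/6) × 1670 × (1440)³ = 2.611 × 10^12 kg
E = ½ m v² = 0.5 × 2.611 × 10^12 × (16500)² = 3.554 × 10^20 J

E ≈ 3.55 × 10^20 J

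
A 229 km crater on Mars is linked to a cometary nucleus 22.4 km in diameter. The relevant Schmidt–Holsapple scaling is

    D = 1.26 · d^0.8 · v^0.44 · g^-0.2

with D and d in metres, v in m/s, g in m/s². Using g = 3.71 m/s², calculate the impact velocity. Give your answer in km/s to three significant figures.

Rearranging for v: v = [D / (1.26 · 22400^0.8 · 3.71^-0.2)]^(1/0.44).
D = 229000 m.
22400^0.8 = 3021
3.71^-0.2 = 0.7694
Denominator = 1.26 × 3021 × 0.7694 = 2929
D / 2929 = 229000 / 2929 = 78.18
v = 78.18^(1/0.44) = 78.18^2.2727 = 20065 m/s

v ≈ 20.1 km/s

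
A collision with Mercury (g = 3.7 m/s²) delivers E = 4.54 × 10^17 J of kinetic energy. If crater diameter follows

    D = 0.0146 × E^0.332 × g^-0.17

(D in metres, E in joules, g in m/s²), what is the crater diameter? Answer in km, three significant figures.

E^0.332 = (4.54 × 10^17)^0.332 = 7.280 × 10^5
g^-0.17 = 3.7^-0.17 = 0.8006
D = 0.0146 × 7.280 × 10^5 × 0.8006 = 8509 m
   = 8.509 km

D ≈ 8.51 km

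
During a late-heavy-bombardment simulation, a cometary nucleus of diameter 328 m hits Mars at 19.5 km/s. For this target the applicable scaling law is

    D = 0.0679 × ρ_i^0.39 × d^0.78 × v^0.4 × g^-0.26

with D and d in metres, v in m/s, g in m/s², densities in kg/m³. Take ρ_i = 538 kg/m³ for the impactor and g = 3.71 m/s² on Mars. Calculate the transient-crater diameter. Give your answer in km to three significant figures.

In SI units: v = 19500 m/s.
ρ_i^0.39 = 538^0.39 = 11.61
d^0.78 = 328^0.78 = 91.70
v^0.4 = 19500^0.4 = 52.00
g^-0.26 = 3.71^-0.26 = 0.7112
D = 0.0679 × 11.61 × 91.70 × 52.00 × 0.7112 = 2673 m
   = 2.673 km

D ≈ 2.67 km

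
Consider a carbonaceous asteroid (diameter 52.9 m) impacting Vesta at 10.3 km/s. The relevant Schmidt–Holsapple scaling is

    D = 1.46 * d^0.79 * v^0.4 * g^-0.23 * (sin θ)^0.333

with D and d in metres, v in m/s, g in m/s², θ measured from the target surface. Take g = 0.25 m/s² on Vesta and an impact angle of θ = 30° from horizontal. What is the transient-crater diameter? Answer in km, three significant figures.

In SI units: v = 10300 m/s.
d^0.79 = 52.9^0.79 = 22.99
v^0.4 = 10300^0.4 = 40.28
g^-0.23 = 0.25^-0.23 = 1.376
(sin 30°)^0.333 = 0.5000^0.333 = 0.7939
D = 1.46 × 22.99 × 40.28 × 1.376 × 0.7939 = 1477 m
   = 1.477 km

D ≈ 1.48 km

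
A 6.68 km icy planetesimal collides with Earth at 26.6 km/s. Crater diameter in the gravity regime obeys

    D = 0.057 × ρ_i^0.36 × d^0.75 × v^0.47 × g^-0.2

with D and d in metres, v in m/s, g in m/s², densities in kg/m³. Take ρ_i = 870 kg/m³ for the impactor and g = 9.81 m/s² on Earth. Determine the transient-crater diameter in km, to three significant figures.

In SI units: d = 6680 m, v = 26600 m/s.
ρ_i^0.36 = 870^0.36 = 11.43
d^0.75 = 6680^0.75 = 738.9
v^0.47 = 26600^0.47 = 120.1
g^-0.2 = 9.81^-0.2 = 0.6334
D = 0.057 × 11.43 × 738.9 × 120.1 × 0.6334 = 36621 m
   = 36.62 km

D ≈ 36.6 km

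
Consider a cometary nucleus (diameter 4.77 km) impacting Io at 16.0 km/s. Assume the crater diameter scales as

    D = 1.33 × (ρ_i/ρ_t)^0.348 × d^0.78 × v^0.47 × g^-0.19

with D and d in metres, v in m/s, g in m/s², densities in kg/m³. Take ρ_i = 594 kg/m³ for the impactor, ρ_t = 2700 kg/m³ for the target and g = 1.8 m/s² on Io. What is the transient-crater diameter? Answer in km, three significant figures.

D ≈ 49.2 km

In SI units: d = 4770 m, v = 16000 m/s.
(ρ_i/ρ_t)^0.348 = (594/2700)^0.348 = 0.5904
d^0.78 = 4770^0.78 = 740.0
v^0.47 = 16000^0.47 = 94.61
g^-0.19 = 1.8^-0.19 = 0.8943
D = 1.33 × 0.5904 × 740.0 × 94.61 × 0.8943 = 49164 m
   = 49.16 km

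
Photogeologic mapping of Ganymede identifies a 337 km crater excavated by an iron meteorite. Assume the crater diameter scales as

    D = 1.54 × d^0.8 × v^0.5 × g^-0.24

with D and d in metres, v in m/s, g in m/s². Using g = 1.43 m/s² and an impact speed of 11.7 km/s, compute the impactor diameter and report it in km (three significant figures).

Rearranging for d: d = [D / (1.54 · 11700^0.5 · 1.43^-0.24)]^(1/0.8).
D = 337000 m.
11700^0.5 = 108.2
1.43^-0.24 = 0.9177
Denominator = 1.54 × 108.2 × 0.9177 = 152.9
D / 152.9 = 337000 / 152.9 = 2204
d = 2204^(1/0.8) = 2204^1.25 = 15101 m

d ≈ 15.1 km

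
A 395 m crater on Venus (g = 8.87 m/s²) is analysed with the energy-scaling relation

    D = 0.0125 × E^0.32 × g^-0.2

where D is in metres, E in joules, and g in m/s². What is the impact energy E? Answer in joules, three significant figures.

E ≈ 4.51 × 10^14 J

Rearranging: E = [D / (0.0125 · g^-0.2)]^(1/0.32).
g^-0.2 = 8.87^-0.2 = 0.6463
D / (0.0125 × 0.6463) = 395 / (8.079 × 10^-3) = 4.889 × 10^4
E = (4.889 × 10^4)^3.125 = 4.506 × 10^14 J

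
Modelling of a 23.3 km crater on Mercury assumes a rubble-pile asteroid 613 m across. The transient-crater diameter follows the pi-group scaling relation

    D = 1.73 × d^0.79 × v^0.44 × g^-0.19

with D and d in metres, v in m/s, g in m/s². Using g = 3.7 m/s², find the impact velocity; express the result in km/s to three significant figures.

Rearranging for v: v = [D / (1.73 · 613^0.79 · 3.7^-0.19)]^(1/0.44).
D = 23300 m.
613^0.79 = 159.3
3.7^-0.19 = 0.7799
Denominator = 1.73 × 159.3 × 0.7799 = 214.9
D / 214.9 = 23300 / 214.9 = 108.4
v = 108.4^(1/0.44) = 108.4^2.2727 = 42171 m/s

v ≈ 42.2 km/s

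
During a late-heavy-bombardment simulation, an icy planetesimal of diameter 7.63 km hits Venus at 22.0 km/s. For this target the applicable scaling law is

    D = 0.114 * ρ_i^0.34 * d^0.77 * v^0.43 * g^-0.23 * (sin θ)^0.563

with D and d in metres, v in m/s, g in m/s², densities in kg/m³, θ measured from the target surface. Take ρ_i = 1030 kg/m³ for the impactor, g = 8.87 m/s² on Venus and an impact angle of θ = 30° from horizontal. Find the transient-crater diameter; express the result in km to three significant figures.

D ≈ 35.5 km

In SI units: d = 7630 m, v = 22000 m/s.
ρ_i^0.34 = 1030^0.34 = 10.58
d^0.77 = 7630^0.77 = 976.2
v^0.43 = 22000^0.43 = 73.66
g^-0.23 = 8.87^-0.23 = 0.6053
(sin 30°)^0.563 = 0.5000^0.563 = 0.6769
D = 0.114 × 10.58 × 976.2 × 73.66 × 0.6053 × 0.6769 = 35535 m
   = 35.53 km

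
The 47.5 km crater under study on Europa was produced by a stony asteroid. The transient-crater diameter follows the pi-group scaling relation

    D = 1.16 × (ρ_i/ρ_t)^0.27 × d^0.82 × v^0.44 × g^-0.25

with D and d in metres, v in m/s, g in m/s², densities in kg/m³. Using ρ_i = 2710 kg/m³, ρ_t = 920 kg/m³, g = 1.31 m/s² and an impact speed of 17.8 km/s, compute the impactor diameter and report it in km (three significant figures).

Rearranging for d: d = [D / (1.16 · (2710/920)^0.27 · 17800^0.44 · 1.31^-0.25)]^(1/0.82).
D = 47500 m.
(2710/920)^0.27 = 1.339
17800^0.44 = 74.16
1.31^-0.25 = 0.9347
Denominator = 1.16 × 1.339 × 74.16 × 0.9347 = 107.7
D / 107.7 = 47500 / 107.7 = 441.0
d = 441.0^(1/0.82) = 441.0^1.2195 = 1678 m

d ≈ 1.68 km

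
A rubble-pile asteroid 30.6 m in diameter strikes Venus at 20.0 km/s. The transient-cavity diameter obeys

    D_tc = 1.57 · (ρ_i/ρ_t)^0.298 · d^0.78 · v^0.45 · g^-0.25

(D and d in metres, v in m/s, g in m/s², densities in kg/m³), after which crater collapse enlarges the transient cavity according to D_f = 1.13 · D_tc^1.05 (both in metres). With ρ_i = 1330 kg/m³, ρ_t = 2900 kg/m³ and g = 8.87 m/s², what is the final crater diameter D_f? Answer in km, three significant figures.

v = 20000 m/s.
(ρ_i/ρ_t)^0.298 = (1330/2900)^0.298 = 0.7927
d^0.78 = 30.6^0.78 = 14.42
v^0.45 = 20000^0.45 = 86.19
g^-0.25 = 8.87^-0.25 = 0.5795
D_tc = 1.57 × 0.7927 × 14.42 × 86.19 × 0.5795 = 896.4 m
D_f = 1.13 × (896.4)^1.05 = 1423 m
     = 1.423 km

D_f ≈ 1.42 km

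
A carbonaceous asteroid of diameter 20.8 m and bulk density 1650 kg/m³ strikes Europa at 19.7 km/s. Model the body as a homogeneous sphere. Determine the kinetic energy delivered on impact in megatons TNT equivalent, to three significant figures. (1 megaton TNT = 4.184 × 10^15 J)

E ≈ 0.361 Mt TNT

v = 19700 m/s.
Mass m = (π/6) ρ d³ = (π/6) × 1650 × (20.8)³ = 7.775 × 10^6 kg
E = ½ m v² = 0.5 × 7.775 × 10^6 × (19700)² = 1.509 × 10^15 J
   = 1.509 × 10^15 / 4.184×10^15 = 0.3607 Mt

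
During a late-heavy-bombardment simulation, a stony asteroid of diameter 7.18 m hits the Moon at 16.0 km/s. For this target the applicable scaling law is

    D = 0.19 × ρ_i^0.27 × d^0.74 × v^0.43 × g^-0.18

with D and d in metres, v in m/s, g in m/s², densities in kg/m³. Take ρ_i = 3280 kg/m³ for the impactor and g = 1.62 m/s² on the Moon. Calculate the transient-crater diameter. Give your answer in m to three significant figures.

In SI units: v = 16000 m/s.
ρ_i^0.27 = 3280^0.27 = 8.898
d^0.74 = 7.18^0.74 = 4.301
v^0.43 = 16000^0.43 = 64.23
g^-0.18 = 1.62^-0.18 = 0.9168
D = 0.19 × 8.898 × 4.301 × 64.23 × 0.9168 = 428.2 m

D ≈ 428 m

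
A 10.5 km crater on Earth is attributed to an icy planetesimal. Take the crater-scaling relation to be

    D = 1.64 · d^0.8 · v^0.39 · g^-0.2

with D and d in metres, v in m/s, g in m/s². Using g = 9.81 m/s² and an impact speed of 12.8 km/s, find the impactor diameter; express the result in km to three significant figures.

d ≈ 1.01 km

Rearranging for d: d = [D / (1.64 · 12800^0.39 · 9.81^-0.2)]^(1/0.8).
D = 10500 m.
12800^0.39 = 39.98
9.81^-0.2 = 0.6334
Denominator = 1.64 × 39.98 × 0.6334 = 41.53
D / 41.53 = 10500 / 41.53 = 252.8
d = 252.8^(1/0.8) = 252.8^1.25 = 1008 m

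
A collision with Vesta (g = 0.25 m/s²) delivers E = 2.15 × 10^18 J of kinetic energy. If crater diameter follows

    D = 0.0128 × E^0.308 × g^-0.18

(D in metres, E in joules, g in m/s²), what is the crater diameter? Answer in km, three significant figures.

D ≈ 7.28 km

E^0.308 = (2.15 × 10^18)^0.308 = 4.430 × 10^5
g^-0.18 = 0.25^-0.18 = 1.283
D = 0.0128 × 4.430 × 10^5 × 1.283 = 7275 m
   = 7.275 km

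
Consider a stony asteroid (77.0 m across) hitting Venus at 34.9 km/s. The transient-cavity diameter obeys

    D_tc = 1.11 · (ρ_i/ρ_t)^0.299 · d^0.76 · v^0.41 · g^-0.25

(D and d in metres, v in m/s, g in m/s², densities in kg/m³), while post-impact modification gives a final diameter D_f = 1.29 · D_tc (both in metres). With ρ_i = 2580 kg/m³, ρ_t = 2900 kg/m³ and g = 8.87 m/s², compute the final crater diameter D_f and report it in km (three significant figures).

D_f ≈ 1.59 km

v = 34900 m/s.
(ρ_i/ρ_t)^0.299 = (2580/2900)^0.299 = 0.9656
d^0.76 = 77^0.76 = 27.15
v^0.41 = 34900^0.41 = 72.87
g^-0.25 = 8.87^-0.25 = 0.5795
D_tc = 1.11 × 0.9656 × 27.15 × 72.87 × 0.5795 = 1229 m
D_f = 1.29 × 1229 = 1585 m
     = 1.585 km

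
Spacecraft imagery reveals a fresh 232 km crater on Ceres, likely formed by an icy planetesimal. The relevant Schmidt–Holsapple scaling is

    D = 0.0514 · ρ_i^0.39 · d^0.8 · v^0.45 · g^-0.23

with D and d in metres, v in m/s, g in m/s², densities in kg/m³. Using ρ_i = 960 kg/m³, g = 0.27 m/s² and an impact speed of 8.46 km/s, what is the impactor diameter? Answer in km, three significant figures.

Rearranging for d: d = [D / (0.0514 · 960^0.39 · 8460^0.45 · 0.27^-0.23)]^(1/0.8).
D = 232000 m.
960^0.39 = 14.56
8460^0.45 = 58.52
0.27^-0.23 = 1.351
Denominator = 0.0514 × 14.56 × 58.52 × 1.351 = 59.17
D / 59.17 = 232000 / 59.17 = 3921
d = 3921^(1/0.8) = 3921^1.25 = 31027 m

d ≈ 31.0 km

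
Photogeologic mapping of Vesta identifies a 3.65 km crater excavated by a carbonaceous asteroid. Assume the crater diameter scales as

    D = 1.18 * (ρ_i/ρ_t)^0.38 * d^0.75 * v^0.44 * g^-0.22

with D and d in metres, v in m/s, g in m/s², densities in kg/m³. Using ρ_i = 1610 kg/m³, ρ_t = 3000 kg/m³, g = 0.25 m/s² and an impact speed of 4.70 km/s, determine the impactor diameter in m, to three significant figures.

Rearranging for d: d = [D / (1.18 · (1610/3000)^0.38 · 4700^0.44 · 0.25^-0.22)]^(1/0.75).
D = 3650 m.
(1610/3000)^0.38 = 0.7894
4700^0.44 = 41.28
0.25^-0.22 = 1.357
Denominator = 1.18 × 0.7894 × 41.28 × 1.357 = 52.18
D / 52.18 = 3650 / 52.18 = 69.95
d = 69.95^(1/0.75) = 69.95^1.3333 = 288.2 m

d ≈ 288 m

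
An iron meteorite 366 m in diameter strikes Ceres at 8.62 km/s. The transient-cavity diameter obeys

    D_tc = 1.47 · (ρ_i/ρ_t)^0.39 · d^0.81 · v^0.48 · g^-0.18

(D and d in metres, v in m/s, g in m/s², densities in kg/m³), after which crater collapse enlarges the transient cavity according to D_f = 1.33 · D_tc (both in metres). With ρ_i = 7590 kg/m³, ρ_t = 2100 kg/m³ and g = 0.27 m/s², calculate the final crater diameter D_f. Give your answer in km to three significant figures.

v = 8620 m/s.
(ρ_i/ρ_t)^0.39 = (7590/2100)^0.39 = 1.651
d^0.81 = 366^0.81 = 119.2
v^0.48 = 8620^0.48 = 77.45
g^-0.18 = 0.27^-0.18 = 1.266
D_tc = 1.47 × 1.651 × 119.2 × 77.45 × 1.266 = 28370 m
D_f = 1.33 × 28370 = 37732 m
     = 37.73 km

D_f ≈ 37.7 km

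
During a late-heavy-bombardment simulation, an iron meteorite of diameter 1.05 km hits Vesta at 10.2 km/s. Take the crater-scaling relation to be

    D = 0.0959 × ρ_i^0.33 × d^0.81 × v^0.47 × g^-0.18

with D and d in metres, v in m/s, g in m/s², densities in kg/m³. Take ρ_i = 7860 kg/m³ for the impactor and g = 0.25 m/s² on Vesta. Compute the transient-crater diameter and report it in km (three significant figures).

In SI units: d = 1050 m, v = 10200 m/s.
ρ_i^0.33 = 7860^0.33 = 19.30
d^0.81 = 1050^0.81 = 280.0
v^0.47 = 10200^0.47 = 76.57
g^-0.18 = 0.25^-0.18 = 1.283
D = 0.0959 × 19.30 × 280.0 × 76.57 × 1.283 = 50912 m
   = 50.91 km

D ≈ 50.9 km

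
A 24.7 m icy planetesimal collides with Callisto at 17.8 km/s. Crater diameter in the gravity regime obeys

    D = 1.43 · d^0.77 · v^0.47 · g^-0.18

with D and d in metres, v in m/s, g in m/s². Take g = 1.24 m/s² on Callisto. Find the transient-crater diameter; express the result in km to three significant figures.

D ≈ 1.62 km

In SI units: v = 17800 m/s.
d^0.77 = 24.7^0.77 = 11.81
v^0.47 = 17800^0.47 = 99.47
g^-0.18 = 1.24^-0.18 = 0.9620
D = 1.43 × 11.81 × 99.47 × 0.9620 = 1616 m
   = 1.616 km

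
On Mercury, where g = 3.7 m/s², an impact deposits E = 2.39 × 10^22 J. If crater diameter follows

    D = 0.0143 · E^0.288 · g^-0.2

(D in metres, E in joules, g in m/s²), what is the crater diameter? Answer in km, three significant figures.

E^0.288 = (2.39 × 10^22)^0.288 = 2.786 × 10^6
g^-0.2 = 3.7^-0.2 = 0.7698
D = 0.0143 × 2.786 × 10^6 × 0.7698 = 30669 m
   = 30.67 km

D ≈ 30.7 km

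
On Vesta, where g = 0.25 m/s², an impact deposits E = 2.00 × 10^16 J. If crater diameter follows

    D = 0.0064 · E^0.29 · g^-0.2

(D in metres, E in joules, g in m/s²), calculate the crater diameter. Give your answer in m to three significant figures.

E^0.29 = (2.00 × 10^16)^0.29 = 5.337 × 10^4
g^-0.2 = 0.25^-0.2 = 1.320
D = 0.0064 × 5.337 × 10^4 × 1.320 = 450.9 m

D ≈ 451 m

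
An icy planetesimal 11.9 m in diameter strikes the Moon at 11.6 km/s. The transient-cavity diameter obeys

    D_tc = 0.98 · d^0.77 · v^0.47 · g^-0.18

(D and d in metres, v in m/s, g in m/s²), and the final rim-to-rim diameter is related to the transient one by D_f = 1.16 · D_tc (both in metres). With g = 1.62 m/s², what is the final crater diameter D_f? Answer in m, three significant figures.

D_f ≈ 571 m

v = 11600 m/s.
d^0.77 = 11.9^0.77 = 6.732
v^0.47 = 11600^0.47 = 81.34
g^-0.18 = 1.62^-0.18 = 0.9168
D_tc = 0.98 × 6.732 × 81.34 × 0.9168 = 492.0 m
D_f = 1.16 × 492.0 = 570.7 m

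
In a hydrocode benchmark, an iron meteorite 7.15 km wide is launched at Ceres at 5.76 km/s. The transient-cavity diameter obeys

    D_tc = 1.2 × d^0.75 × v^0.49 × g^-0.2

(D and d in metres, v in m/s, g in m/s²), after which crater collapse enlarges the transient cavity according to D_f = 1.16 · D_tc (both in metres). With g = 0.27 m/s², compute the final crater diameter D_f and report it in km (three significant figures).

In SI: d = 7150 m, v = 5760 m/s.
d^0.75 = 7150^0.75 = 777.6
v^0.49 = 5760^0.49 = 69.60
g^-0.2 = 0.27^-0.2 = 1.299
D_tc = 1.2 × 777.6 × 69.60 × 1.299 = 84360 m
D_f = 1.16 × 84360 = 97858 m
     = 97.86 km

D_f ≈ 97.9 km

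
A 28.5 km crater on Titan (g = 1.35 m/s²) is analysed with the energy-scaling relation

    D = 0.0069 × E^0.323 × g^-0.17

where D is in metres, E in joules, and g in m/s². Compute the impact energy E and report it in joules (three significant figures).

Rearranging: E = [D / (0.0069 · g^-0.17)]^(1/0.323).
D = 28500 m.
g^-0.17 = 1.35^-0.17 = 0.9503
D / (0.0069 × 0.9503) = 28500 / (6.557 × 10^-3) = 4.346 × 10^6
E = (4.346 × 10^6)^3.096 = 3.561 × 10^20 J

E ≈ 3.56 × 10^20 J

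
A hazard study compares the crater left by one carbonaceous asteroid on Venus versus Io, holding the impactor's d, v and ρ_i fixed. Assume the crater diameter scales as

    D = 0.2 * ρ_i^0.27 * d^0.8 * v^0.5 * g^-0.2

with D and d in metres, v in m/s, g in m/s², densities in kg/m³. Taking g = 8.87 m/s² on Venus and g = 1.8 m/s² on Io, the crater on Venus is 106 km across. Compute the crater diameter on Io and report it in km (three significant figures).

All impactor-dependent factors cancel in the ratio, leaving D_Io/D_Venus = (g_Io/g_Venus)^-0.2.
(1.8/8.87)^-0.2 = 0.2029^-0.2 = 1.376
D_Io = 1.376 × 106 km = 146 km

D ≈ 146 km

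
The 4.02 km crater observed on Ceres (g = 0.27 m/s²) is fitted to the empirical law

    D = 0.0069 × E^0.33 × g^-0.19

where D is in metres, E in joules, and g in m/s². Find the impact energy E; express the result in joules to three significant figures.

Rearranging: E = [D / (0.0069 · g^-0.19)]^(1/0.33).
D = 4020 m.
g^-0.19 = 0.27^-0.19 = 1.282
D / (0.0069 × 1.282) = 4020 / (8.846 × 10^-3) = 4.544 × 10^5
E = (4.544 × 10^5)^3.0303 = 1.392 × 10^17 J

E ≈ 1.39 × 10^17 J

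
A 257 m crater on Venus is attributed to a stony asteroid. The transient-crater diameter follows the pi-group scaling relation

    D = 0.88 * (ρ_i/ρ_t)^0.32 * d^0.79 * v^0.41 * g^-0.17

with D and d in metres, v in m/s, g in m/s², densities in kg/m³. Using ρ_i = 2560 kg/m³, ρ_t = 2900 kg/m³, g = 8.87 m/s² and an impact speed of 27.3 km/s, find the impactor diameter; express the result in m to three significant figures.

Rearranging for d: d = [D / (0.88 · (2560/2900)^0.32 · 27300^0.41 · 8.87^-0.17)]^(1/0.79).
(2560/2900)^0.32 = 0.9609
27300^0.41 = 65.89
8.87^-0.17 = 0.6900
Denominator = 0.88 × 0.9609 × 65.89 × 0.6900 = 38.44
D / 38.44 = 257 / 38.44 = 6.686
d = 6.686^(1/0.79) = 6.686^1.2658 = 11.08 m

d ≈ 11.1 m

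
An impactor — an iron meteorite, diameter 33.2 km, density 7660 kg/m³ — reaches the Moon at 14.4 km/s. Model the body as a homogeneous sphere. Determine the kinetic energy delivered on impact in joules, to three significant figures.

E ≈ 1.52 × 10^25 J

d = 33200 m; v = 14400 m/s.
Mass m = (π/6) ρ d³ = (π/6) × 7660 × (33200)³ = 1.468 × 10^17 kg
E = ½ m v² = 0.5 × 1.468 × 10^17 × (14400)² = 1.522 × 10^25 J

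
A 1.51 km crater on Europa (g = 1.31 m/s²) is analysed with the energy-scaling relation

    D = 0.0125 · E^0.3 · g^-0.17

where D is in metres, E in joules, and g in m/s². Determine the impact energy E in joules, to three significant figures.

Rearranging: E = [D / (0.0125 · g^-0.17)]^(1/0.3).
D = 1510 m.
g^-0.17 = 1.31^-0.17 = 0.9551
D / (0.0125 × 0.9551) = 1510 / (0.01194) = 1.265 × 10^5
E = (1.265 × 10^5)^3.3333 = 1.016 × 10^17 J

E ≈ 1.02 × 10^17 J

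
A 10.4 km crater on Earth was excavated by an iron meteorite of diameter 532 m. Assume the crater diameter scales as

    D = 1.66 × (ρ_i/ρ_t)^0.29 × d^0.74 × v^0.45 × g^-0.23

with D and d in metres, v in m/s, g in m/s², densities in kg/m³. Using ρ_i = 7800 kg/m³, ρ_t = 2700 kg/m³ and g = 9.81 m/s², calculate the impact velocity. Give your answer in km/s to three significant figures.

v ≈ 14.6 km/s

Rearranging for v: v = [D / (1.66 · (7800/2700)^0.29 · 532^0.74 · 9.81^-0.23)]^(1/0.45).
D = 10400 m.
(7800/2700)^0.29 = 1.360
532^0.74 = 104.0
9.81^-0.23 = 0.5914
Denominator = 1.66 × 1.360 × 104.0 × 0.5914 = 138.9
D / 138.9 = 10400 / 138.9 = 74.87
v = 74.87^(1/0.45) = 74.87^2.2222 = 14625 m/s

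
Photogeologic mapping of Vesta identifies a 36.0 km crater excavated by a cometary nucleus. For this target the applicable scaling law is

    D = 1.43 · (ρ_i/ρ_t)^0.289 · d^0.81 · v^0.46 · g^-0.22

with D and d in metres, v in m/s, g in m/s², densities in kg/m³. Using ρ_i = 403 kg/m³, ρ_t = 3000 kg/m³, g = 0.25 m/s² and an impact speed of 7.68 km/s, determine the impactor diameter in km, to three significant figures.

d ≈ 2.37 km

Rearranging for d: d = [D / (1.43 · (403/3000)^0.289 · 7680^0.46 · 0.25^-0.22)]^(1/0.81).
D = 36000 m.
(403/3000)^0.289 = 0.5598
7680^0.46 = 61.27
0.25^-0.22 = 1.357
Denominator = 1.43 × 0.5598 × 61.27 × 1.357 = 66.56
D / 66.56 = 36000 / 66.56 = 540.9
d = 540.9^(1/0.81) = 540.9^1.2346 = 2368 m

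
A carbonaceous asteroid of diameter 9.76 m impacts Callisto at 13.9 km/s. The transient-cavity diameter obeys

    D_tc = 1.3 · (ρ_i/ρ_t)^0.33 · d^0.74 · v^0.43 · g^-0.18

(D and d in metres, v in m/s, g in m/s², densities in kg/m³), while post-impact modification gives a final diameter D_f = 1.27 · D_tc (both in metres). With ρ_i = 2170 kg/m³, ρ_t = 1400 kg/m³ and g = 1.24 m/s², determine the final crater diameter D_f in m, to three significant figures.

v = 13900 m/s.
(ρ_i/ρ_t)^0.33 = (2170/1400)^0.33 = 1.156
d^0.74 = 9.76^0.74 = 5.398
v^0.43 = 13900^0.43 = 60.46
g^-0.18 = 1.24^-0.18 = 0.9620
D_tc = 1.3 × 1.156 × 5.398 × 60.46 × 0.9620 = 471.8 m
D_f = 1.27 × 471.8 = 599.2 m

D_f ≈ 599 m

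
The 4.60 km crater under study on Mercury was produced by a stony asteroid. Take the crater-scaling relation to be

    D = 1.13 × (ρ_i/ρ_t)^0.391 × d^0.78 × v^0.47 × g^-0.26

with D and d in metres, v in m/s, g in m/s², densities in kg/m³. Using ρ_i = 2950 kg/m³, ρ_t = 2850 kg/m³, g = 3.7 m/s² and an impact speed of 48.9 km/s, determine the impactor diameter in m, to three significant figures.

d ≈ 96.4 m

Rearranging for d: d = [D / (1.13 · (2950/2850)^0.391 · 48900^0.47 · 3.7^-0.26)]^(1/0.78).
D = 4600 m.
(2950/2850)^0.391 = 1.014
48900^0.47 = 159.9
3.7^-0.26 = 0.7117
Denominator = 1.13 × 1.014 × 159.9 × 0.7117 = 130.4
D / 130.4 = 4600 / 130.4 = 35.28
d = 35.28^(1/0.78) = 35.28^1.2821 = 96.40 m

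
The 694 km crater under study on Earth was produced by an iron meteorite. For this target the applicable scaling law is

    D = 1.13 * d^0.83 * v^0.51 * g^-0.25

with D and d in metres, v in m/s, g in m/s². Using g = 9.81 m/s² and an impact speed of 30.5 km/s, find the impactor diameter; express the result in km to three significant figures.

d ≈ 32.9 km

Rearranging for d: d = [D / (1.13 · 30500^0.51 · 9.81^-0.25)]^(1/0.83).
D = 694000 m.
30500^0.51 = 193.6
9.81^-0.25 = 0.5650
Denominator = 1.13 × 193.6 × 0.5650 = 123.6
D / 123.6 = 694000 / 123.6 = 5615
d = 5615^(1/0.83) = 5615^1.2048 = 32902 m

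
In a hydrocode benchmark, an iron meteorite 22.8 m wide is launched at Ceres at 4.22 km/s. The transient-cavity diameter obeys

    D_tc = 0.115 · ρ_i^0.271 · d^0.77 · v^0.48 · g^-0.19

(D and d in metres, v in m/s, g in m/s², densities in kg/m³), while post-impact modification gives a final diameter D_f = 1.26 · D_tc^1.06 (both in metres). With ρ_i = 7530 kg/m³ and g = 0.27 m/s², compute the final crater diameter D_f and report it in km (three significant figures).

D_f ≈ 1.93 km

v = 4220 m/s.
ρ_i^0.271 = 7530^0.271 = 11.24
d^0.77 = 22.8^0.77 = 11.11
v^0.48 = 4220^0.48 = 54.97
g^-0.19 = 0.27^-0.19 = 1.282
D_tc = 0.115 × 11.24 × 11.11 × 54.97 × 1.282 = 1012 m
D_f = 1.26 × (1012)^1.06 = 1931 m
     = 1.931 km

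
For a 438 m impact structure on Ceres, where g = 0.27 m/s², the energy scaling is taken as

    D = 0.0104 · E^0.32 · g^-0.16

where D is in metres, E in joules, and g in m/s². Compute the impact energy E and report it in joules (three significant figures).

E ≈ 1.47 × 10^14 J

Rearranging: E = [D / (0.0104 · g^-0.16)]^(1/0.32).
g^-0.16 = 0.27^-0.16 = 1.233
D / (0.0104 × 1.233) = 438 / (0.01282) = 3.417 × 10^4
E = (3.417 × 10^4)^3.125 = 1.471 × 10^14 J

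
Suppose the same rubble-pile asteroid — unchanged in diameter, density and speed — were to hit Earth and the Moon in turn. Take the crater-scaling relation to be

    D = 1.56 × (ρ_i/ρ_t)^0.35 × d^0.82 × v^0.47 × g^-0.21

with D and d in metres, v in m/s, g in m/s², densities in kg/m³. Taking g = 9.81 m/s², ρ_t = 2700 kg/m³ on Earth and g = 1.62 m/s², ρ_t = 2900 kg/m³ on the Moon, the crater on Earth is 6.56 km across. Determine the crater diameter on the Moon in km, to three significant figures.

The impactor-only factors (d, v, ρ_i) cancel in the ratio, leaving D_Moon/D_Earth = (g_Moon/g_Earth)^-0.21 · (ρ_t,Earth/ρ_t,Moon)^0.35.
(1.62/9.81)^-0.21 = 0.1651^-0.21 = 1.460
(2700/2900)^0.35 = 0.9310^0.35 = 0.9753
Ratio = 1.460 × 0.9753 = 1.424
D_Moon = 1.424 × 6.56 km = 9.34 km

D ≈ 9.34 km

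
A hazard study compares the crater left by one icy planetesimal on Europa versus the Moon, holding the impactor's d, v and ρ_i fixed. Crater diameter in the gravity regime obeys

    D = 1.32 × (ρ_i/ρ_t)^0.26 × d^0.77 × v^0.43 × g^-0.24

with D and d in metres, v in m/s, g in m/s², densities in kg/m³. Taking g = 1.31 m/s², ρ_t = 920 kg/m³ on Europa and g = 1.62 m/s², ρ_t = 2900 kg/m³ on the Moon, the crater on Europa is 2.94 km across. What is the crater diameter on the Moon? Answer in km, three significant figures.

The impactor-only factors (d, v, ρ_i) cancel in the ratio, leaving D_Moon/D_Europa = (g_Moon/g_Europa)^-0.24 · (ρ_t,Europa/ρ_t,Moon)^0.26.
(1.62/1.31)^-0.24 = 1.237^-0.24 = 0.9502
(920/2900)^0.26 = 0.3172^0.26 = 0.7419
Ratio = 0.9502 × 0.7419 = 0.7050
D_Moon = 0.7050 × 2.94 km = 2.07 km

D ≈ 2.07 km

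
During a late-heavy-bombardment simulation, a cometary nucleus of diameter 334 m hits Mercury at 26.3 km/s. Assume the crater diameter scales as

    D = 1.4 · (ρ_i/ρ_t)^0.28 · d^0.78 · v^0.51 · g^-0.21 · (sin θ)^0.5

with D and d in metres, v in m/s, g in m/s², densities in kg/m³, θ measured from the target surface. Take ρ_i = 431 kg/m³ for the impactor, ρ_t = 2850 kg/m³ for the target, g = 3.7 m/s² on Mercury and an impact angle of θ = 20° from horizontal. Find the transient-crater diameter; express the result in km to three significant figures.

D ≈ 6.12 km

In SI units: v = 26300 m/s.
(ρ_i/ρ_t)^0.28 = (431/2850)^0.28 = 0.5892
d^0.78 = 334^0.78 = 93.01
v^0.51 = 26300^0.51 = 179.5
g^-0.21 = 3.7^-0.21 = 0.7598
(sin 20°)^0.5 = 0.3420^0.5 = 0.5848
D = 1.4 × 0.5892 × 93.01 × 179.5 × 0.7598 × 0.5848 = 6119 m
   = 6.119 km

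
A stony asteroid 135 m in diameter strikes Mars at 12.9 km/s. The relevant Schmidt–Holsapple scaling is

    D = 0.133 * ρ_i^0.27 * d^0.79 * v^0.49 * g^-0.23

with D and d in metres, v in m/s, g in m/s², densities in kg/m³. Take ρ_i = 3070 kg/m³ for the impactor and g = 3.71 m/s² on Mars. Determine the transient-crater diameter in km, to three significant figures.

D ≈ 4.28 km

In SI units: v = 12900 m/s.
ρ_i^0.27 = 3070^0.27 = 8.740
d^0.79 = 135^0.79 = 48.19
v^0.49 = 12900^0.49 = 103.3
g^-0.23 = 3.71^-0.23 = 0.7397
D = 0.133 × 8.740 × 48.19 × 103.3 × 0.7397 = 4280 m
   = 4.280 km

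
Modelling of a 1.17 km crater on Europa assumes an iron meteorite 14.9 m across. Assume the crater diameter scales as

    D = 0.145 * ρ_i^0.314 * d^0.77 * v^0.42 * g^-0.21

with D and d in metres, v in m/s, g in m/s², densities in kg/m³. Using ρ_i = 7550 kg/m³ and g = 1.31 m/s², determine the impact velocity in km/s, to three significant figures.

v ≈ 20.4 km/s

Rearranging for v: v = [D / (0.145 · 7550^0.314 · 14.9^0.77 · 1.31^-0.21)]^(1/0.42).
D = 1170 m.
7550^0.314 = 16.51
14.9^0.77 = 8.005
1.31^-0.21 = 0.9449
Denominator = 0.145 × 16.51 × 8.005 × 0.9449 = 18.11
D / 18.11 = 1170 / 18.11 = 64.61
v = 64.61^(1/0.42) = 64.61^2.381 = 20433 m/s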